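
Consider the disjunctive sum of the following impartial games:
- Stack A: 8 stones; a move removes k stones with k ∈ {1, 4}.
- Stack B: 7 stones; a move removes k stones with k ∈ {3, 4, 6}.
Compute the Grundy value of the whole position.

Build the Grundy sequence for stack A with g(k) = mex{g(k−s) : s ∈ {1, 4}, s ≤ k}:
g(0) = mex{} = 0
g(1) = mex{0} = 1
g(2) = mex{1} = 0
g(3) = mex{0} = 1
g(4) = mex{0,1} = 2
g(5) = mex{1,2} = 0
g(6) = mex{0} = 1
g(7) = mex{1} = 0
g(8) = mex{0,2} = 1
So g(8) = 1.
Grundy values for stack B (subtraction set {3, 4, 6}):
g(0) = mex{} = 0
g(1) = mex{} = 0
g(2) = mex{} = 0
g(3) = mex{0} = 1
g(4) = mex{0} = 1
g(5) = mex{0} = 1
g(6) = mex{0,1} = 2
g(7) = mex{0,1} = 2
So g(7) = 2.
The value of a disjunctive sum is the nim-sum of the parts.
Combined value = 1 XOR 2 = 3.

3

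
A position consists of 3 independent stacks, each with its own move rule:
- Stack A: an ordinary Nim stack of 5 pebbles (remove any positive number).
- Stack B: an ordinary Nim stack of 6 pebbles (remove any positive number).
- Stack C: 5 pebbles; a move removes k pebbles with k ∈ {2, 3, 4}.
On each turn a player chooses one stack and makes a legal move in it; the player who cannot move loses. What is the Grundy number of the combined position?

Stack A is a plain Nim stack of size 5, so its Grundy value is 5.
Stack B is a plain Nim stack of size 6, so its Grundy value is 6.
Grundy values for stack C (subtraction set {2, 3, 4}):
k:     0  1  2  3  4  5
g(k):  0  0  1  1  2  2
So g(5) = 2.
The value of a disjunctive sum is the nim-sum of the parts.
Combined value = 5 XOR 6 XOR 2 = 1.

1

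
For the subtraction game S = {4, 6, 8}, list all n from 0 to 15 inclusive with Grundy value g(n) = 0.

Build the Grundy sequence with g(k) = mex{g(k−s) : s ∈ {4, 6, 8}, s ≤ k}:
k:     0  1  2  3  4  5  6  7  8  9 10 11 12 13 14 15
g(k):  0  0  0  0  1  1  1  1  2  2  2  2  0  0  0  0
The P-positions (g = 0) in 0..15 are 0, 1, 2, 3, 12, 13, 14, 15.

0, 1, 2, 3, 12, 13, 14, 15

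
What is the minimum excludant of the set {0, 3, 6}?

1

0 is in the set but 1 is not, so the mex is 1.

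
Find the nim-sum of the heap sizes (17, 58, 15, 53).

Compute the nim-sum pairwise:
17 ⊕ 58 = 43
43 ⊕ 15 = 36
36 ⊕ 53 = 17

17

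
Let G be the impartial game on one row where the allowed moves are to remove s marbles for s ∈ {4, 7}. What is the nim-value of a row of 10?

Compute g(0), g(1), … for moves {4, 7}:
k:     0  1  2  3  4  5  6  7  8  9 10
g(k):  0  0  0  0  1  1  1  1  2  2  2
So g(10) = 2.

2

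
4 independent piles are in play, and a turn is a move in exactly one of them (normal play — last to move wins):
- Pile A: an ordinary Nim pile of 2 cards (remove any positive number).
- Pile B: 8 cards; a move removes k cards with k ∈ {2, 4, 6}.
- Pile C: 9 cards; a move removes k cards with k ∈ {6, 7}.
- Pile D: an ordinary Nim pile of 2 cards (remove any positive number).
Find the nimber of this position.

Pile A is a plain Nim pile of size 2, so its Grundy value is 2.
Grundy values for pile B (subtraction set {2, 4, 6}):
g(0) = mex{} = 0
g(1) = mex{} = 0
g(2) = mex{0} = 1
g(3) = mex{0} = 1
g(4) = mex{0,1} = 2
g(5) = mex{0,1} = 2
g(6) = mex{0,1,2} = 3
g(7) = mex{0,1,2} = 3
g(8) = mex{1,2,3} = 0
So g(8) = 0.
For pile C, compute g(0), g(1), … with moves {6, 7}:
k:     0  1  2  3  4  5  6  7  8  9
g(k):  0  0  0  0  0  0  1  1  1  1
So g(9) = 1.
Pile D is a plain Nim pile of size 2, so its Grundy value is 2.
The value of a disjunctive sum is the nim-sum of the parts.
Combined value = 2 ⊕ 0 ⊕ 1 ⊕ 2 = 1.

1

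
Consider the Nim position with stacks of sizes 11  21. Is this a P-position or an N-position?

N-position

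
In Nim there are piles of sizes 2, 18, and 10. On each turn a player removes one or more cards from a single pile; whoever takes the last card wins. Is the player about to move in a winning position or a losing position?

Nim-sum: 2 XOR 18 XOR 10 = 26.
The nim-sum is 26 ≠ 0, so this is an N-position: the player to move can win.

Winning position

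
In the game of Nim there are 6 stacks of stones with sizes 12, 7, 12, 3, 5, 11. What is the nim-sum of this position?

10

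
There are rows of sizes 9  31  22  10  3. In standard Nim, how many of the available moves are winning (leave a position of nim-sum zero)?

Compute the nim-sum pairwise:
9 XOR 31 = 22
22 XOR 22 = 0
0 XOR 10 = 10
10 XOR 3 = 9
The overall nim-sum is X = 9. A row of size p has a winning move iff p XOR X < p (reduce it to p XOR X).
  9: 9 XOR 9 = 0 < 9 — winning move (to 0).
  31: 31 XOR 9 = 22 < 31 — winning move (to 22).
  22: 22 XOR 9 = 31 ≥ 22 — no move.
  10: 10 XOR 9 = 3 < 10 — winning move (to 3).
  3: 3 XOR 9 = 10 ≥ 3 — no move.
That gives 3 winning moves.

3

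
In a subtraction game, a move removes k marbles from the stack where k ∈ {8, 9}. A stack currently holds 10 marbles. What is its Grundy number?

1

Grundy values for subtraction set {8, 9}:
k:     0  1  2  3  4  5  6  7  8  9 10
g(k):  0  0  0  0  0  0  0  0  1  1  1
So g(10) = 1.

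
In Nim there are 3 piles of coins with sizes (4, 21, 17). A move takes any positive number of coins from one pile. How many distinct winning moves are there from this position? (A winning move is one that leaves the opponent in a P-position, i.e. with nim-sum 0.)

Nim-sum: 4 ^ 21 ^ 17 = 0.
The nim-sum is already 0, so every move leaves a nonzero nim-sum — there are no winning moves.

0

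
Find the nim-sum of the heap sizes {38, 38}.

Compute the nim-sum pairwise:
38 ^ 38 = 0

0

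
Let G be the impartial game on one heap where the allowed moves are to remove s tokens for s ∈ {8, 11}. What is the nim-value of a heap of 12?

1

Grundy values for subtraction set {8, 11}:
g(0) = mex{} = 0
g(1) = mex{} = 0
g(2) = mex{} = 0
g(3) = mex{} = 0
g(4) = mex{} = 0
g(5) = mex{} = 0
g(6) = mex{} = 0
g(7) = mex{} = 0
g(8) = mex{0} = 1
g(9) = mex{0} = 1
g(10) = mex{0} = 1
g(11) = mex{0} = 1
g(12) = mex{0} = 1
So g(12) = 1.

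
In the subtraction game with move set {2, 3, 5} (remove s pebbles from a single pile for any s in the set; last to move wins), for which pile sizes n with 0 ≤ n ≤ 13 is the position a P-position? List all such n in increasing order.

0, 1, 7, 8

Build the Grundy sequence with g(k) = mex{g(k−s) : s ∈ {2, 3, 5}, s ≤ k}:
g(0) = mex{} = 0
g(1) = mex{} = 0
g(2) = mex{0} = 1
g(3) = mex{0} = 1
g(4) = mex{0,1} = 2
g(5) = mex{0,1} = 2
g(6) = mex{0,1,2} = 3
g(7) = mex{1,2} = 0
g(8) = mex{1,2,3} = 0
g(9) = mex{0,2,3} = 1
g(10) = mex{0,2} = 1
g(11) = mex{0,1,3} = 2
g(12) = mex{0,1} = 2
g(13) = mex{0,1,2} = 3
The P-positions (g = 0) in 0..13 are 0, 1, 7, 8.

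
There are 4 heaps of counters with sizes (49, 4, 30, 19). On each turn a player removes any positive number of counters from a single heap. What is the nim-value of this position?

56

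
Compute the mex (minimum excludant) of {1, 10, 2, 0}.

3

The values 0, 1, 2 are all present; 3 is the first non-negative integer missing from the set.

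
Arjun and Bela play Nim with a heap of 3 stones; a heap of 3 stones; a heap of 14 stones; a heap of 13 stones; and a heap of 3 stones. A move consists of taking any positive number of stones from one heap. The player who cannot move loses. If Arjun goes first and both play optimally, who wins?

Write each in binary and XOR column by column:
  0011  (3)
  0011  (3)
  1110  (14)
  1101  (13)
  0011  (3)
  ----
  0000  (0)
The nim-sum is 0, so this is a P-position: the player to move is in a losing position under optimal play; Arjun is about to move from it and so loses — Bela wins.

Bela wins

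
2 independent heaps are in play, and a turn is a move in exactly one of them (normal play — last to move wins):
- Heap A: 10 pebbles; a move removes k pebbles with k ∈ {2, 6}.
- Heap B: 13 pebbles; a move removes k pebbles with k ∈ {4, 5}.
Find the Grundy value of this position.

Grundy values for heap A (subtraction set {2, 6}):
g(0) = mex{} = 0
g(1) = mex{} = 0
g(2) = mex{0} = 1
g(3) = mex{0} = 1
g(4) = mex{1} = 0
g(5) = mex{1} = 0
g(6) = mex{0} = 1
g(7) = mex{0} = 1
g(8) = mex{1} = 0
g(9) = mex{1} = 0
g(10) = mex{0} = 1
So g(10) = 1.
For heap B, compute g(0), g(1), … with moves {4, 5}:
k:     0  1  2  3  4  5  6  7  8  9 10 11 12 13
g(k):  0  0  0  0  1  1  1  1  2  0  0  0  0  1
So g(13) = 1.
The value of a disjunctive sum is the nim-sum of the parts.
Combined value = 1 XOR 1 = 0.

0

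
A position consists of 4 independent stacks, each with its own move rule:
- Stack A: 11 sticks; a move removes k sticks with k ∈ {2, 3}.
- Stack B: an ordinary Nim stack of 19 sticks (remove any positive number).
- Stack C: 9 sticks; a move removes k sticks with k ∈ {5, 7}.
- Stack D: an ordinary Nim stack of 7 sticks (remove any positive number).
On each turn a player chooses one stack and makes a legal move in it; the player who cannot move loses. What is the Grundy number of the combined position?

Grundy values for stack A (subtraction set {2, 3}):
g(0) = mex{} = 0
g(1) = mex{} = 0
g(2) = mex{0} = 1
g(3) = mex{0} = 1
g(4) = mex{0,1} = 2
g(5) = mex{1} = 0
g(6) = mex{1,2} = 0
g(7) = mex{0,2} = 1
g(8) = mex{0} = 1
g(9) = mex{0,1} = 2
g(10) = mex{1} = 0
g(11) = mex{1,2} = 0
So g(11) = 0.
Stack B is a plain Nim stack of size 19, so its Grundy value is 19.
Build the Grundy sequence for stack C with g(k) = mex{g(k−s) : s ∈ {5, 7}, s ≤ k}:
k:     0  1  2  3  4  5  6  7  8  9
g(k):  0  0  0  0  0  1  1  1  1  1
So g(9) = 1.
Stack D is a plain Nim stack of size 7, so its Grundy value is 7.
The value of a disjunctive sum is the nim-sum of the parts.
Combined value = 0 XOR 19 XOR 1 XOR 7 = 21.

21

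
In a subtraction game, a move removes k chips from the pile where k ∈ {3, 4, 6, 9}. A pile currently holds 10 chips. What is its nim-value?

3

Build the Grundy sequence with g(k) = mex{g(k−s) : s ∈ {3, 4, 6, 9}, s ≤ k}:
g(0) = mex{} = 0
g(1) = mex{} = 0
g(2) = mex{} = 0
g(3) = mex{0} = 1
g(4) = mex{0} = 1
g(5) = mex{0} = 1
g(6) = mex{0,1} = 2
g(7) = mex{0,1} = 2
g(8) = mex{0,1} = 2
g(9) = mex{0,1,2} = 3
g(10) = mex{0,1,2} = 3
So g(10) = 3.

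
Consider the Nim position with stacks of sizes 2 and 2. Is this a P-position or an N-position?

P-position

Nim-sum: 2 ⊕ 2 = 0.
The nim-sum is 0, so this is a P-position: the player to move is in a losing position under optimal play.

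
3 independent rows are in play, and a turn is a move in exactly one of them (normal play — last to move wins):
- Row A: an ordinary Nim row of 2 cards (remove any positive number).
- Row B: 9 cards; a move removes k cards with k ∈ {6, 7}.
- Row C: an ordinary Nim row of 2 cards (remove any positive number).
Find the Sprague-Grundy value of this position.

Row A is a plain Nim row of size 2, so its Grundy value is 2.
Build the Grundy sequence for row B with g(k) = mex{g(k−s) : s ∈ {6, 7}, s ≤ k}:
k:     0  1  2  3  4  5  6  7  8  9
g(k):  0  0  0  0  0  0  1  1  1  1
So g(9) = 1.
Row C is a plain Nim row of size 2, so its Grundy value is 2.
By the Sprague-Grundy theorem, the Grundy value of a sum of independent games is the XOR of the component values.
Combined value = 2 ⊕ 1 ⊕ 2 = 1.

1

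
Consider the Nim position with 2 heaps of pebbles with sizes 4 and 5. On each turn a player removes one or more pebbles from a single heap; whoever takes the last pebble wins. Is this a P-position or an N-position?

N-position

Nim-sum: 4 ⊕ 5 = 1.
The nim-sum is 1 ≠ 0, so this is an N-position: the player to move can win.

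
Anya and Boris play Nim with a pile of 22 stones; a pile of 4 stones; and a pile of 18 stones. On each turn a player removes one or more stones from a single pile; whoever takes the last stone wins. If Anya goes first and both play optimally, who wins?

Nim-sum: 22 ^ 4 ^ 18 = 0.
The nim-sum is 0, so this is a P-position: the player to move is in a losing position under optimal play; Anya is about to move from it and so loses — Boris wins.

Boris wins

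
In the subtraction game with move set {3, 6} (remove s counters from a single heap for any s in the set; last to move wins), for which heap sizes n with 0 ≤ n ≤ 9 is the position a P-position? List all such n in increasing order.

Grundy values for subtraction set {3, 6}:
k:     0  1  2  3  4  5  6  7  8  9
g(k):  0  0  0  1  1  1  2  2  2  0
The P-positions (g = 0) in 0..9 are 0, 1, 2, 9.

0, 1, 2, 9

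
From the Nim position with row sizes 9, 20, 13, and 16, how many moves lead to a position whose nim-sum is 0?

Nim-sum: 9 XOR 20 XOR 13 XOR 16 = 0.
The nim-sum is already 0, so every move leaves a nonzero nim-sum — there are no winning moves.

0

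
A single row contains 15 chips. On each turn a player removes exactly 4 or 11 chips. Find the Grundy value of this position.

Grundy values for subtraction set {4, 11}:
k:     0  1  2  3  4  5  6  7  8  9 10 11 12 13 14 15
g(k):  0  0  0  0  1  1  1  1  0  0  0  2  1  1  1  0
So g(15) = 0.

0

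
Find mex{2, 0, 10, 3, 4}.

0 is in the set but 1 is not, so the mex is 1.

1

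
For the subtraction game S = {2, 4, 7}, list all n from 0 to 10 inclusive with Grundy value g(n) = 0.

0, 1, 6, 9

Build the Grundy sequence with g(k) = mex{g(k−s) : s ∈ {2, 4, 7}, s ≤ k}:
g(0) = mex{} = 0
g(1) = mex{} = 0
g(2) = mex{0} = 1
g(3) = mex{0} = 1
g(4) = mex{0,1} = 2
g(5) = mex{0,1} = 2
g(6) = mex{1,2} = 0
g(7) = mex{0,1,2} = 3
g(8) = mex{0,2} = 1
g(9) = mex{1,2,3} = 0
g(10) = mex{0,1} = 2
The P-positions (g = 0) in 0..10 are 0, 1, 6, 9.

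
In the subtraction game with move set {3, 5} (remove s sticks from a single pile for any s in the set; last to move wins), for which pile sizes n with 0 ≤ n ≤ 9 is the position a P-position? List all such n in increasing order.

Grundy values for subtraction set {3, 5}:
k:     0  1  2  3  4  5  6  7  8  9
g(k):  0  0  0  1  1  1  2  2  0  0
The P-positions (g = 0) in 0..9 are 0, 1, 2, 8, 9.

0, 1, 2, 8, 9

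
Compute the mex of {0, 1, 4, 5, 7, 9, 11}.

2

The values 0, 1 are all present; 2 is the first non-negative integer missing from the set.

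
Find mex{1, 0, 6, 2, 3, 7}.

The values 0, 1, 2, 3 are all present; 4 is the first non-negative integer missing from the set.

4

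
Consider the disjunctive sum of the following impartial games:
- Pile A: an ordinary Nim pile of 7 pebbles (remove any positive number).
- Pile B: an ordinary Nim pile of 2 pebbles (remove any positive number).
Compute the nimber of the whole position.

Pile A is a plain Nim pile of size 7, so its Grundy value is 7.
Pile B is a plain Nim pile of size 2, so its Grundy value is 2.
The value of a disjunctive sum is the nim-sum of the parts.
Combined value = 7 ⊕ 2 = 5.

5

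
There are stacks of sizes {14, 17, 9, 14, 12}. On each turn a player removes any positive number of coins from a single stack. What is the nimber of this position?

Nim-sum: 14 ⊕ 17 ⊕ 9 ⊕ 14 ⊕ 12 = 20.

20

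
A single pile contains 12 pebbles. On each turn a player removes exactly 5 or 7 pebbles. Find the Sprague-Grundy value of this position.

0

Build the Grundy sequence with g(k) = mex{g(k−s) : s ∈ {5, 7}, s ≤ k}:
g(0) = mex{} = 0
g(1) = mex{} = 0
g(2) = mex{} = 0
g(3) = mex{} = 0
g(4) = mex{} = 0
g(5) = mex{0} = 1
g(6) = mex{0} = 1
g(7) = mex{0} = 1
g(8) = mex{0} = 1
g(9) = mex{0} = 1
g(10) = mex{0,1} = 2
g(11) = mex{0,1} = 2
g(12) = mex{1} = 0
So g(12) = 0.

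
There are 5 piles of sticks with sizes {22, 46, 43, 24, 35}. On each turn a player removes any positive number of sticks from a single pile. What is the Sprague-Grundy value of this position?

40

Nim-sum: 22 ^ 46 ^ 43 ^ 24 ^ 35 = 40.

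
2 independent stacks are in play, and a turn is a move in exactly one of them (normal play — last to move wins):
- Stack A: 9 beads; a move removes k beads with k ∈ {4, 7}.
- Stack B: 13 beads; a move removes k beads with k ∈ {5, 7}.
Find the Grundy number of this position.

2

For stack A, compute g(0), g(1), … with moves {4, 7}:
g(0) = mex{} = 0
g(1) = mex{} = 0
g(2) = mex{} = 0
g(3) = mex{} = 0
g(4) = mex{0} = 1
g(5) = mex{0} = 1
g(6) = mex{0} = 1
g(7) = mex{0} = 1
g(8) = mex{0,1} = 2
g(9) = mex{0,1} = 2
So g(9) = 2.
Grundy values for stack B (subtraction set {5, 7}):
g(0) = mex{} = 0
g(1) = mex{} = 0
g(2) = mex{} = 0
g(3) = mex{} = 0
g(4) = mex{} = 0
g(5) = mex{0} = 1
g(6) = mex{0} = 1
g(7) = mex{0} = 1
g(8) = mex{0} = 1
g(9) = mex{0} = 1
g(10) = mex{0,1} = 2
g(11) = mex{0,1} = 2
g(12) = mex{1} = 0
g(13) = mex{1} = 0
So g(13) = 0.
By the Sprague-Grundy theorem, the Grundy value of a sum of independent games is the XOR of the component values.
Combined value = 2 ⊕ 0 = 2.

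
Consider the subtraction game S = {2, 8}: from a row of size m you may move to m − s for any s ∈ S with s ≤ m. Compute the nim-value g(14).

0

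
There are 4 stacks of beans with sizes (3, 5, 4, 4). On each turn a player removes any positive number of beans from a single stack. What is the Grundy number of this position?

Nim-sum: 3 XOR 5 XOR 4 XOR 4 = 6.

6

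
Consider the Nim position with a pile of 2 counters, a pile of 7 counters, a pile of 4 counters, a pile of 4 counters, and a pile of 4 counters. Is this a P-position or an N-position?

N-position

Nim-sum: 2 ^ 7 ^ 4 ^ 4 ^ 4 = 1.
The nim-sum is 1 ≠ 0, so this is an N-position: the player to move can win.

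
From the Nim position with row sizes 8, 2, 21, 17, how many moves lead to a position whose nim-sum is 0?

1

Nim-sum: 8 XOR 2 XOR 21 XOR 17 = 14.
The overall nim-sum is X = 14. A row of size p has a winning move iff p XOR X < p (reduce it to p XOR X).
  8: 8 XOR 14 = 6 < 8 — winning move (to 6).
  2: 2 XOR 14 = 12 ≥ 2 — no move.
  21: 21 XOR 14 = 27 ≥ 21 — no move.
  17: 17 XOR 14 = 31 ≥ 17 — no move.
That gives 1 winning move.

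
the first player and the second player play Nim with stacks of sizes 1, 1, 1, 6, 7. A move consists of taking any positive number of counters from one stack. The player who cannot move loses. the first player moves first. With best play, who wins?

the second player wins

Nim-sum: 1 XOR 1 XOR 1 XOR 6 XOR 7 = 0.
The nim-sum is 0, so this is a P-position: the player to move is in a losing position under optimal play; the first player is about to move from it and so loses — the second player wins.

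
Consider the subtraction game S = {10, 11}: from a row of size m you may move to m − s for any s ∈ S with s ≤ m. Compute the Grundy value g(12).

Compute g(0), g(1), … for moves {10, 11}:
g(0) = mex{} = 0
g(1) = mex{} = 0
g(2) = mex{} = 0
g(3) = mex{} = 0
g(4) = mex{} = 0
g(5) = mex{} = 0
g(6) = mex{} = 0
g(7) = mex{} = 0
g(8) = mex{} = 0
g(9) = mex{} = 0
g(10) = mex{0} = 1
g(11) = mex{0} = 1
g(12) = mex{0} = 1
So g(12) = 1.

1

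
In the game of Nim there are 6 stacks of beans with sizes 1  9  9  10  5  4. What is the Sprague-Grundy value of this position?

Write each in binary and XOR column by column:
  0001  (1)
  1001  (9)
  1001  (9)
  1010  (10)
  0101  (5)
  0100  (4)
  ----
  1010  (10)

10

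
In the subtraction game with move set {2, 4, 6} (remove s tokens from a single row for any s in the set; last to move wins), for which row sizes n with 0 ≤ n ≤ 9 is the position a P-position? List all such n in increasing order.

Compute g(0), g(1), … for moves {2, 4, 6}:
k:     0  1  2  3  4  5  6  7  8  9
g(k):  0  0  1  1  2  2  3  3  0  0
The P-positions (g = 0) in 0..9 are 0, 1, 8, 9.

0, 1, 8, 9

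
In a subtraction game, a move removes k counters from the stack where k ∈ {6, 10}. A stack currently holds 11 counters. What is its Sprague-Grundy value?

Compute g(0), g(1), … for moves {6, 10}:
g(0) = mex{} = 0
g(1) = mex{} = 0
g(2) = mex{} = 0
g(3) = mex{} = 0
g(4) = mex{} = 0
g(5) = mex{} = 0
g(6) = mex{0} = 1
g(7) = mex{0} = 1
g(8) = mex{0} = 1
g(9) = mex{0} = 1
g(10) = mex{0} = 1
g(11) = mex{0} = 1
So g(11) = 1.

1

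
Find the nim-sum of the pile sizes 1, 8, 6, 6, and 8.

1

In binary:
  0001  (1)
  1000  (8)
  0110  (6)
  0110  (6)
  1000  (8)
  ----
  0001  (1)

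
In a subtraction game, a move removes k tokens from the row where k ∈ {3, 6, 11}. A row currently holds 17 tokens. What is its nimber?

Build the Grundy sequence with g(k) = mex{g(k−s) : s ∈ {3, 6, 11}, s ≤ k}:
k:     0  1  2  3  4  5  6  7  8  9 10 11 12 13 14 15 16 17
g(k):  0  0  0  1  1  1  2  2  2  0  0  3  1  1  0  2  2  1
So g(17) = 1.

1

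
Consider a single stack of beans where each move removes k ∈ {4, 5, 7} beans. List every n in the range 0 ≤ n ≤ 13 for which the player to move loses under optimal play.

0, 1, 2, 3, 11, 12, 13

Grundy values for subtraction set {4, 5, 7}:
g(0) = mex{} = 0
g(1) = mex{} = 0
g(2) = mex{} = 0
g(3) = mex{} = 0
g(4) = mex{0} = 1
g(5) = mex{0} = 1
g(6) = mex{0} = 1
g(7) = mex{0} = 1
g(8) = mex{0,1} = 2
g(9) = mex{0,1} = 2
g(10) = mex{0,1} = 2
g(11) = mex{1} = 0
g(12) = mex{1,2} = 0
g(13) = mex{1,2} = 0
The P-positions (g = 0) in 0..13 are 0, 1, 2, 3, 11, 12, 13.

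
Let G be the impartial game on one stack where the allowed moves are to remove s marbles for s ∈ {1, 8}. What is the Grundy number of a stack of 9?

0

Grundy values for subtraction set {1, 8}:
g(0) = mex{} = 0
g(1) = mex{0} = 1
g(2) = mex{1} = 0
g(3) = mex{0} = 1
g(4) = mex{1} = 0
g(5) = mex{0} = 1
g(6) = mex{1} = 0
g(7) = mex{0} = 1
g(8) = mex{0,1} = 2
g(9) = mex{1,2} = 0
So g(9) = 0.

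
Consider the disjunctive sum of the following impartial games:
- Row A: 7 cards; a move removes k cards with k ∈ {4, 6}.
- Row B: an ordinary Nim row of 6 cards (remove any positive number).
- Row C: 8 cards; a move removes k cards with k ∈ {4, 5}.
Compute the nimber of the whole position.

Grundy values for row A (subtraction set {4, 6}):
k:     0  1  2  3  4  5  6  7
g(k):  0  0  0  0  1  1  1  1
So g(7) = 1.
Row B is a plain Nim row of size 6, so its Grundy value is 6.
For row C, compute g(0), g(1), … with moves {4, 5}:
k:     0  1  2  3  4  5  6  7  8
g(k):  0  0  0  0  1  1  1  1  2
So g(8) = 2.
The value of a disjunctive sum is the nim-sum of the parts.
Combined value = 1 ⊕ 6 ⊕ 2 = 5.

5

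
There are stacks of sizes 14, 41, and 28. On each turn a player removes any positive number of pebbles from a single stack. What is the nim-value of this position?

Nim-sum: 14 ^ 41 ^ 28 = 59.

59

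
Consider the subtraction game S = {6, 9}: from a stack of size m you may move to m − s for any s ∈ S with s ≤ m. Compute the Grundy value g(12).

2

Build the Grundy sequence with g(k) = mex{g(k−s) : s ∈ {6, 9}, s ≤ k}:
k:     0  1  2  3  4  5  6  7  8  9 10 11 12
g(k):  0  0  0  0  0  0  1  1  1  1  1  1  2
So g(12) = 2.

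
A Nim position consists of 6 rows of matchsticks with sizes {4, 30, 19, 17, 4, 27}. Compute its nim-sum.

Write each in binary and XOR column by column:
  00100  (4)
  11110  (30)
  10011  (19)
  10001  (17)
  00100  (4)
  11011  (27)
  -----
  00111  (7)

7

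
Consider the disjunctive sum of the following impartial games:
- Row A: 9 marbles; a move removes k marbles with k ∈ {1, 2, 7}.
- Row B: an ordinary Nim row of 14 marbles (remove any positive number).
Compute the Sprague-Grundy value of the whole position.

For row A, compute g(0), g(1), … with moves {1, 2, 7}:
g(0) = mex{} = 0
g(1) = mex{0} = 1
g(2) = mex{0,1} = 2
g(3) = mex{1,2} = 0
g(4) = mex{0,2} = 1
g(5) = mex{0,1} = 2
g(6) = mex{1,2} = 0
g(7) = mex{0,2} = 1
g(8) = mex{0,1} = 2
g(9) = mex{1,2} = 0
So g(9) = 0.
Row B is a plain Nim row of size 14, so its Grundy value is 14.
The value of a disjunctive sum is the nim-sum of the parts.
Combined value = 0 ⊕ 14 = 14.

14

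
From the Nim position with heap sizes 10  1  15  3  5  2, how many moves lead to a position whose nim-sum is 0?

0

Compute the nim-sum pairwise:
10 XOR 1 = 11
11 XOR 15 = 4
4 XOR 3 = 7
7 XOR 5 = 2
2 XOR 2 = 0
The nim-sum is already 0, so every move leaves a nonzero nim-sum — there are no winning moves.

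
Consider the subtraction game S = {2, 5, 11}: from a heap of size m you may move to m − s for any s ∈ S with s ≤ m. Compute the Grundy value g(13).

3

Compute g(0), g(1), … for moves {2, 5, 11}:
k:     0  1  2  3  4  5  6  7  8  9 10 11 12 13
g(k):  0  0  1  1  0  2  1  0  0  1  1  2  2  3
So g(13) = 3.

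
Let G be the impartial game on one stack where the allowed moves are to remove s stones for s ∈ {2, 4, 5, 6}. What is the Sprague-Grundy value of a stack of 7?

3

Grundy values for subtraction set {2, 4, 5, 6}:
g(0) = mex{} = 0
g(1) = mex{} = 0
g(2) = mex{0} = 1
g(3) = mex{0} = 1
g(4) = mex{0,1} = 2
g(5) = mex{0,1} = 2
g(6) = mex{0,1,2} = 3
g(7) = mex{0,1,2} = 3
So g(7) = 3.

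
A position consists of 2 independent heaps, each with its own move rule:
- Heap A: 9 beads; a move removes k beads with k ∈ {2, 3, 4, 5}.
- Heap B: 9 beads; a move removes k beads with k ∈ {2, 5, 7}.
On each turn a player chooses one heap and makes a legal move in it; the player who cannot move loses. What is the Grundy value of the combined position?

For heap A, compute g(0), g(1), … with moves {2, 3, 4, 5}:
k:     0  1  2  3  4  5  6  7  8  9
g(k):  0  0  1  1  2  2  3  0  0  1
So g(9) = 1.
Grundy values for heap B (subtraction set {2, 5, 7}):
k:     0  1  2  3  4  5  6  7  8  9
g(k):  0  0  1  1  0  2  1  3  2  2
So g(9) = 2.
The value of a disjunctive sum is the nim-sum of the parts.
Combined value = 1 XOR 2 = 3.

3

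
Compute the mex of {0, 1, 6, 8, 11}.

2

The values 0, 1 are all present; 2 is the first non-negative integer missing from the set.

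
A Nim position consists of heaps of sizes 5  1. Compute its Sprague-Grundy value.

Compute the nim-sum pairwise:
5 ^ 1 = 4

4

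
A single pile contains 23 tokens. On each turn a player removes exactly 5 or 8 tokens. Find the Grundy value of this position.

2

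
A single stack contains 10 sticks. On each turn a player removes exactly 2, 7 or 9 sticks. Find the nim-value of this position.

Compute g(0), g(1), … for moves {2, 7, 9}:
k:     0  1  2  3  4  5  6  7  8  9 10
g(k):  0  0  1  1  0  0  1  1  2  2  3
So g(10) = 3.

3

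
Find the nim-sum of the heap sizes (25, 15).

22

Compute the nim-sum pairwise:
25 XOR 15 = 22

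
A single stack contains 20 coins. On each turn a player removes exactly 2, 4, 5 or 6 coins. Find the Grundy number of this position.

Compute g(0), g(1), … for moves {2, 4, 5, 6}:
k:     0  1  2  3  4  5  6  7  8  9 10 11 12 13 14 15 16 17 18 19 20
g(k):  0  0  1  1  2  2  3  3  0  0  1  1  2  2  3  3  0  0  1  1  2
So g(20) = 2.

2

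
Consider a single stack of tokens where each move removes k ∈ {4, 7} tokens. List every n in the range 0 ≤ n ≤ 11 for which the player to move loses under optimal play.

0, 1, 2, 3, 11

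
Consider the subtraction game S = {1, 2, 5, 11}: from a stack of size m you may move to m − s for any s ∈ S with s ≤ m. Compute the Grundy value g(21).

0

Build the Grundy sequence with g(k) = mex{g(k−s) : s ∈ {1, 2, 5, 11}, s ≤ k}:
k:     0  1  2  3  4  5  6  7  8  9 10 11 12 13 14 15 16 17 18 19 20 21
g(k):  0  1  2  0  1  2  0  1  2  0  1  2  0  1  2  0  1  2  0  1  2  0
So g(21) = 0.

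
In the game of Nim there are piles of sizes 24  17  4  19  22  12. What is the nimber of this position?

4

Nim-sum: 24 ^ 17 ^ 4 ^ 19 ^ 22 ^ 12 = 4.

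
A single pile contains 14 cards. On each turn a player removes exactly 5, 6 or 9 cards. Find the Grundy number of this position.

Compute g(0), g(1), … for moves {5, 6, 9}:
k:     0  1  2  3  4  5  6  7  8  9 10 11 12 13 14
g(k):  0  0  0  0  0  1  1  1  1  1  2  2  2  2  0
So g(14) = 0.

0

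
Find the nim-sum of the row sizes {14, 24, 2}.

20

Compute the nim-sum pairwise:
14 ⊕ 24 = 22
22 ⊕ 2 = 20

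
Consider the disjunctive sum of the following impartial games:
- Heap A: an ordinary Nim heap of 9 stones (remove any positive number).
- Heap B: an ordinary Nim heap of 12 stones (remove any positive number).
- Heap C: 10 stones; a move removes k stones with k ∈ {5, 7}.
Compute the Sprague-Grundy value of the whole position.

Heap A is a plain Nim heap of size 9, so its Grundy value is 9.
Heap B is a plain Nim heap of size 12, so its Grundy value is 12.
Build the Grundy sequence for heap C with g(k) = mex{g(k−s) : s ∈ {5, 7}, s ≤ k}:
g(0) = mex{} = 0
g(1) = mex{} = 0
g(2) = mex{} = 0
g(3) = mex{} = 0
g(4) = mex{} = 0
g(5) = mex{0} = 1
g(6) = mex{0} = 1
g(7) = mex{0} = 1
g(8) = mex{0} = 1
g(9) = mex{0} = 1
g(10) = mex{0,1} = 2
So g(10) = 2.
The value of a disjunctive sum is the nim-sum of the parts.
Combined value = 9 ⊕ 12 ⊕ 2 = 7.

7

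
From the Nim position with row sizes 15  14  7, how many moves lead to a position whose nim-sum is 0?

3

Bitwise XOR of the heap sizes:
  1111  (15)
  1110  (14)
  0111  (7)
  ----
  0110  (6)
The overall nim-sum is X = 6. A row of size p has a winning move iff p XOR X < p (reduce it to p XOR X).
  15: 15 XOR 6 = 9 < 15 — winning move (to 9).
  14: 14 XOR 6 = 8 < 14 — winning move (to 8).
  7: 7 XOR 6 = 1 < 7 — winning move (to 1).
That gives 3 winning moves.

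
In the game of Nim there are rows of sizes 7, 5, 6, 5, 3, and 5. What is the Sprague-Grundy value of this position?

7

Nim-sum: 7 ^ 5 ^ 6 ^ 5 ^ 3 ^ 5 = 7.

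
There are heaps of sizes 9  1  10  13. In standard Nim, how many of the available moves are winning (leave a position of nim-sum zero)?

In binary:
  1001  (9)
  0001  (1)
  1010  (10)
  1101  (13)
  ----
  1111  (15)
The overall nim-sum is X = 15. A heap of size p has a winning move iff p XOR X < p (reduce it to p XOR X).
  9: 9 XOR 15 = 6 < 9 — winning move (to 6).
  1: 1 XOR 15 = 14 ≥ 1 — no move.
  10: 10 XOR 15 = 5 < 10 — winning move (to 5).
  13: 13 XOR 15 = 2 < 13 — winning move (to 2).
That gives 3 winning moves.

3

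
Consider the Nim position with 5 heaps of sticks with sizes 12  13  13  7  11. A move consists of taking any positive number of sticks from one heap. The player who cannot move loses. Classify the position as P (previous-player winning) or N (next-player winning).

Compute the nim-sum pairwise:
12 ^ 13 = 1
1 ^ 13 = 12
12 ^ 7 = 11
11 ^ 11 = 0
The nim-sum is 0, so this is a P-position: the player to move is in a losing position under optimal play.

P-position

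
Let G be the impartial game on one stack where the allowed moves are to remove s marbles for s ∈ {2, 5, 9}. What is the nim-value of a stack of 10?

1

Build the Grundy sequence with g(k) = mex{g(k−s) : s ∈ {2, 5, 9}, s ≤ k}:
g(0) = mex{} = 0
g(1) = mex{} = 0
g(2) = mex{0} = 1
g(3) = mex{0} = 1
g(4) = mex{1} = 0
g(5) = mex{0,1} = 2
g(6) = mex{0} = 1
g(7) = mex{1,2} = 0
g(8) = mex{1} = 0
g(9) = mex{0} = 1
g(10) = mex{0,2} = 1
So g(10) = 1.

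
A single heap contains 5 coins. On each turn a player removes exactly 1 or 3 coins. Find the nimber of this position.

1

Grundy values for subtraction set {1, 3}:
g(0) = mex{} = 0
g(1) = mex{0} = 1
g(2) = mex{1} = 0
g(3) = mex{0} = 1
g(4) = mex{1} = 0
g(5) = mex{0} = 1
So g(5) = 1.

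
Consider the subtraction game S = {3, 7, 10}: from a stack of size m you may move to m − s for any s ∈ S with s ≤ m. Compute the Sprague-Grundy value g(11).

3

Grundy values for subtraction set {3, 7, 10}:
k:     0  1  2  3  4  5  6  7  8  9 10 11
g(k):  0  0  0  1  1  1  0  2  2  1  3  3
So g(11) = 3.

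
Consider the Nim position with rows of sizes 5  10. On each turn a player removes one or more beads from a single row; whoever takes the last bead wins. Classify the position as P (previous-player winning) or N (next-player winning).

N-position

Nim-sum: 5 ^ 10 = 15.
The nim-sum is 15 ≠ 0, so this is an N-position: the player to move can win.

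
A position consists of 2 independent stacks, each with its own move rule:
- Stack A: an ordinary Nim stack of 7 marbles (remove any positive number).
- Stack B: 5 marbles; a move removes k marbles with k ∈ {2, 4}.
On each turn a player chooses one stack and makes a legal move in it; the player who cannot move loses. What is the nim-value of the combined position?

Stack A is a plain Nim stack of size 7, so its Grundy value is 7.
Grundy values for stack B (subtraction set {2, 4}):
k:     0  1  2  3  4  5
g(k):  0  0  1  1  2  2
So g(5) = 2.
The value of a disjunctive sum is the nim-sum of the parts.
Combined value = 7 XOR 2 = 5.

5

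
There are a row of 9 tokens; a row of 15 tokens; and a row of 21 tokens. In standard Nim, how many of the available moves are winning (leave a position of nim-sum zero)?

1

Bitwise XOR of the heap sizes:
  01001  (9)
  01111  (15)
  10101  (21)
  -----
  10011  (19)
The overall nim-sum is X = 19. A row of size p has a winning move iff p XOR X < p (reduce it to p XOR X).
  9: 9 XOR 19 = 26 ≥ 9 — no move.
  15: 15 XOR 19 = 28 ≥ 15 — no move.
  21: 21 XOR 19 = 6 < 21 — winning move (to 6).
That gives 1 winning move.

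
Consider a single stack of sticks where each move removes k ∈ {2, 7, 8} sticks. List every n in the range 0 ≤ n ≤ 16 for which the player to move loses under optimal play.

0, 1, 4, 5, 10, 14, 15

Build the Grundy sequence with g(k) = mex{g(k−s) : s ∈ {2, 7, 8}, s ≤ k}:
k:     0  1  2  3  4  5  6  7  8  9 10 11 12 13 14 15 16
g(k):  0  0  1  1  0  0  1  1  2  2  0  3  1  2  0  0  1
The P-positions (g = 0) in 0..16 are 0, 1, 4, 5, 10, 14, 15.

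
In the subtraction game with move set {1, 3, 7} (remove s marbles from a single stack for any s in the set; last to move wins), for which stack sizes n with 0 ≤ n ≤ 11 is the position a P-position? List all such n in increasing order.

Build the Grundy sequence with g(k) = mex{g(k−s) : s ∈ {1, 3, 7}, s ≤ k}:
g(0) = mex{} = 0
g(1) = mex{0} = 1
g(2) = mex{1} = 0
g(3) = mex{0} = 1
g(4) = mex{1} = 0
g(5) = mex{0} = 1
g(6) = mex{1} = 0
g(7) = mex{0} = 1
g(8) = mex{1} = 0
g(9) = mex{0} = 1
g(10) = mex{1} = 0
g(11) = mex{0} = 1
The P-positions (g = 0) in 0..11 are 0, 2, 4, 6, 8, 10.

0, 2, 4, 6, 8, 10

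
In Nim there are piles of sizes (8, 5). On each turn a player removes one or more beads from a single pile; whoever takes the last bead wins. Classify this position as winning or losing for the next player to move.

Compute the nim-sum pairwise:
8 ⊕ 5 = 13
The nim-sum is 13 ≠ 0, so this is an N-position: the player to move can win.

Winning position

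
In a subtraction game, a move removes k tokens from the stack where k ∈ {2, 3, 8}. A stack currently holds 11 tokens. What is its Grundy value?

Compute g(0), g(1), … for moves {2, 3, 8}:
k:     0  1  2  3  4  5  6  7  8  9 10 11
g(k):  0  0  1  1  2  0  0  1  1  2  0  0
So g(11) = 0.

0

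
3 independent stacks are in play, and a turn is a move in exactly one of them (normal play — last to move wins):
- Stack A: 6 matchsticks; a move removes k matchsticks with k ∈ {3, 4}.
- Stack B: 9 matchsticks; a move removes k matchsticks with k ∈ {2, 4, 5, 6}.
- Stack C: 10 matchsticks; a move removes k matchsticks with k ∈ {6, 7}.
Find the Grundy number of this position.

3

Build the Grundy sequence for stack A with g(k) = mex{g(k−s) : s ∈ {3, 4}, s ≤ k}:
k:     0  1  2  3  4  5  6
g(k):  0  0  0  1  1  1  2
So g(6) = 2.
Build the Grundy sequence for stack B with g(k) = mex{g(k−s) : s ∈ {2, 4, 5, 6}, s ≤ k}:
k:     0  1  2  3  4  5  6  7  8  9
g(k):  0  0  1  1  2  2  3  3  0  0
So g(9) = 0.
Grundy values for stack C (subtraction set {6, 7}):
g(0) = mex{} = 0
g(1) = mex{} = 0
g(2) = mex{} = 0
g(3) = mex{} = 0
g(4) = mex{} = 0
g(5) = mex{} = 0
g(6) = mex{0} = 1
g(7) = mex{0} = 1
g(8) = mex{0} = 1
g(9) = mex{0} = 1
g(10) = mex{0} = 1
So g(10) = 1.
By the Sprague-Grundy theorem, the Grundy value of a sum of independent games is the XOR of the component values.
Combined value = 2 XOR 0 XOR 1 = 3.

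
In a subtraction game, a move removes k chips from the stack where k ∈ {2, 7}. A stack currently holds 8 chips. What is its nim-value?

2

Compute g(0), g(1), … for moves {2, 7}:
k:     0  1  2  3  4  5  6  7  8
g(k):  0  0  1  1  0  0  1  1  2
So g(8) = 2.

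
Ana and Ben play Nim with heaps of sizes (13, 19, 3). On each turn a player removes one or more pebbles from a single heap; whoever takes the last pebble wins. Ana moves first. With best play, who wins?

Ana wins

Nim-sum: 13 ⊕ 19 ⊕ 3 = 29.
The nim-sum is 29 ≠ 0, so this is an N-position: the player to move can win; Ana has a winning move.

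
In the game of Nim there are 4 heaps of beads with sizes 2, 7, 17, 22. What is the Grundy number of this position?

Compute the nim-sum pairwise:
2 ^ 7 = 5
5 ^ 17 = 20
20 ^ 22 = 2

2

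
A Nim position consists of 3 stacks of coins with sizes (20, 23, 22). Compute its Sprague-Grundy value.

21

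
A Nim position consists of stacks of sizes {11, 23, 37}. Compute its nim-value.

57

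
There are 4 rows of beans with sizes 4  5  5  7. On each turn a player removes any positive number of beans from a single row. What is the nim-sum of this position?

Compute the nim-sum pairwise:
4 ⊕ 5 = 1
1 ⊕ 5 = 4
4 ⊕ 7 = 3

3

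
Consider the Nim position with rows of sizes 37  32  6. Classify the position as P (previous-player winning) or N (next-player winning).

Write each in binary and XOR column by column:
  100101  (37)
  100000  (32)
  000110  (6)
  ------
  000011  (3)
The nim-sum is 3 ≠ 0, so this is an N-position: the player to move can win.

N-position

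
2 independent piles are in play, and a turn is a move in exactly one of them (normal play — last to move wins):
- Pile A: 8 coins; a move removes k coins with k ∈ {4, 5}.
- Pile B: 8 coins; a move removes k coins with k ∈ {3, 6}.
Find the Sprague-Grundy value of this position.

0

Grundy values for pile A (subtraction set {4, 5}):
k:     0  1  2  3  4  5  6  7  8
g(k):  0  0  0  0  1  1  1  1  2
So g(8) = 2.
Build the Grundy sequence for pile B with g(k) = mex{g(k−s) : s ∈ {3, 6}, s ≤ k}:
g(0) = mex{} = 0
g(1) = mex{} = 0
g(2) = mex{} = 0
g(3) = mex{0} = 1
g(4) = mex{0} = 1
g(5) = mex{0} = 1
g(6) = mex{0,1} = 2
g(7) = mex{0,1} = 2
g(8) = mex{0,1} = 2
So g(8) = 2.
The value of a disjunctive sum is the nim-sum of the parts.
Combined value = 2 XOR 2 = 0.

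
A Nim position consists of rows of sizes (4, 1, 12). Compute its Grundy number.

Nim-sum: 4 XOR 1 XOR 12 = 9.

9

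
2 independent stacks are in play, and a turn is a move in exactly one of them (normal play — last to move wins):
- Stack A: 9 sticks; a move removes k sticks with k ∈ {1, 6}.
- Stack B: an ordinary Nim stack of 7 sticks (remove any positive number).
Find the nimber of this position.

7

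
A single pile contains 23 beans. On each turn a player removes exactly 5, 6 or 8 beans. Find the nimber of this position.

Compute g(0), g(1), … for moves {5, 6, 8}:
k:     0  1  2  3  4  5  6  7  8  9 10 11 12 13 14 15 16 17 18 19 20 21 22 23
g(k):  0  0  0  0  0  1  1  1  1  1  2  2  2  0  0  0  0  0  1  1  1  1  1  2
So g(23) = 2.

2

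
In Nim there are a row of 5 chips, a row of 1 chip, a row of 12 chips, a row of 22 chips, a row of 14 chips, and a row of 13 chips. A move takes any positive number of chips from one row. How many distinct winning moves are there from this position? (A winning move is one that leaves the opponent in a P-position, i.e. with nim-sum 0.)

Compute the nim-sum pairwise:
5 XOR 1 = 4
4 XOR 12 = 8
8 XOR 22 = 30
30 XOR 14 = 16
16 XOR 13 = 29
The overall nim-sum is X = 29. A row of size p has a winning move iff p XOR X < p (reduce it to p XOR X).
  5: 5 XOR 29 = 24 ≥ 5 — no move.
  1: 1 XOR 29 = 28 ≥ 1 — no move.
  12: 12 XOR 29 = 17 ≥ 12 — no move.
  22: 22 XOR 29 = 11 < 22 — winning move (to 11).
  14: 14 XOR 29 = 19 ≥ 14 — no move.
  13: 13 XOR 29 = 16 ≥ 13 — no move.
That gives 1 winning move.

1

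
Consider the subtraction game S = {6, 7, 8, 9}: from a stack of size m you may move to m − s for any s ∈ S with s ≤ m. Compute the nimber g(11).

1

Grundy values for subtraction set {6, 7, 8, 9}:
g(0) = mex{} = 0
g(1) = mex{} = 0
g(2) = mex{} = 0
g(3) = mex{} = 0
g(4) = mex{} = 0
g(5) = mex{} = 0
g(6) = mex{0} = 1
g(7) = mex{0} = 1
g(8) = mex{0} = 1
g(9) = mex{0} = 1
g(10) = mex{0} = 1
g(11) = mex{0} = 1
So g(11) = 1.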